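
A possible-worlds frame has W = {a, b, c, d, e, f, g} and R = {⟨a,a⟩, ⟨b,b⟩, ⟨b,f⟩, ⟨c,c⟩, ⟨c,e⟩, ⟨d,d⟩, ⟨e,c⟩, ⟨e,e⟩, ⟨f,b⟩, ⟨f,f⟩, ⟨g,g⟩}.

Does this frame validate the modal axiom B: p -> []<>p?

The schema B characterises exactly the symmetric frames.
Symmetric: yes — every pair in R has its reverse in R.

Yes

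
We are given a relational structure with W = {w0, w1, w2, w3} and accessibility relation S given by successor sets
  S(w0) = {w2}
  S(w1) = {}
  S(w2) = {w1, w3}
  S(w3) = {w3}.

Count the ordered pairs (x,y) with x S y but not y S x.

3

Enumerating: (w0,w2), (w2,w1), (w2,w3).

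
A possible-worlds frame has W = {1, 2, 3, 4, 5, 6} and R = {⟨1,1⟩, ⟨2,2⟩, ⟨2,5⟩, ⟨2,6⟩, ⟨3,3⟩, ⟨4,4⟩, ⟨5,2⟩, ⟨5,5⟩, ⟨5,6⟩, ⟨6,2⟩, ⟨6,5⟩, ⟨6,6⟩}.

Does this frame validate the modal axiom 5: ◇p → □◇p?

Yes

By correspondence theory, 5 is valid on a frame iff R is Euclidean.
Euclidean: yes — any two successors of a common world are R-related.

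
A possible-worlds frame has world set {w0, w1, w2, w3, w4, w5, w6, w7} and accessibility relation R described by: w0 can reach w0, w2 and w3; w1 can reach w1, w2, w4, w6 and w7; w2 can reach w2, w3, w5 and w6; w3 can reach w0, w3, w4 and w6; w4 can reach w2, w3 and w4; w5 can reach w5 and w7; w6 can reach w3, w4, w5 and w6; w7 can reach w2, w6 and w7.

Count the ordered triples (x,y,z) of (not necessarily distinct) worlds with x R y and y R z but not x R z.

30

Enumerating: (w0,w2,w5), (w0,w2,w6), (w0,w3,w4), (w0,w3,w6), (w1,w2,w3), (w1,w2,w5), (w1,w4,w3), (w1,w6,w3), (w1,w6,w5), (w2,w3,w0), (w2,w3,w4), (w2,w5,w7), … and 18 more.
Total: 30.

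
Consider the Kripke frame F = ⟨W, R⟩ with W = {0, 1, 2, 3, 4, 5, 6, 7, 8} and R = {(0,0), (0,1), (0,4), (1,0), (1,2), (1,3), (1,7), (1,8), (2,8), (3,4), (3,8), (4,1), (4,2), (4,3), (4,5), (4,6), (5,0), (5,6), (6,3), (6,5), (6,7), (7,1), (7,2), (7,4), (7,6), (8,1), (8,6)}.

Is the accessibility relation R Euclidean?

No

Euclidean: no — 0 R 1 and 0 R 4, but not 1 R 4.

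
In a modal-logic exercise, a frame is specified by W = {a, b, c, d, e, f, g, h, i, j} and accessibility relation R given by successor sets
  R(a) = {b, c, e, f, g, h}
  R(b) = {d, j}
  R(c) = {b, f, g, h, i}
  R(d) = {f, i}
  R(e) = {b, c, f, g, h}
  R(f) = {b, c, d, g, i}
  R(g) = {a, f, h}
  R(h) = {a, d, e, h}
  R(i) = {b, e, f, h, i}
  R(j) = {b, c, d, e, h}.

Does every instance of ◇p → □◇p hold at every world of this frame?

No

By correspondence theory, 5 is valid on a frame iff R is Euclidean.
Euclidean: no — a R b and a R c, but not b R c.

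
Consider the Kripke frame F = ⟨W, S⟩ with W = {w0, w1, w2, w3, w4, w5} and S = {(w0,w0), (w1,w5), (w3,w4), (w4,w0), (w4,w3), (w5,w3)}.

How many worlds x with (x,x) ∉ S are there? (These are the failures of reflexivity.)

Enumerating: w1, w2, w3, w4, w5.

5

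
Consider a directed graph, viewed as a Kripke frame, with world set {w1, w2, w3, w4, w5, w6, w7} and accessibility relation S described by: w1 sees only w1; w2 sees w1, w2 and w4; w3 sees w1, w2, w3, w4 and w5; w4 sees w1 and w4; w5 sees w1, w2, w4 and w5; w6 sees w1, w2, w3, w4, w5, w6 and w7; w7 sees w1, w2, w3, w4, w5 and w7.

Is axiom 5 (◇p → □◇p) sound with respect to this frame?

No

Axiom 5 corresponds to the accessibility relation being Euclidean.
Euclidean: no — w2 S w1 and w2 S w4, but not w1 S w4.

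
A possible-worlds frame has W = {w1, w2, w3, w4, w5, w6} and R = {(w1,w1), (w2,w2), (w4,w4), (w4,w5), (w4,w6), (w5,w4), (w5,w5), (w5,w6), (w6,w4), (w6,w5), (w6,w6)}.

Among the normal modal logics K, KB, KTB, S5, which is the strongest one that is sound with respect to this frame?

KB

Symmetric (axiom B): yes — every pair in R has its reverse in R.
Reflexive (axiom T): no — w3 is not related to itself.
Euclidean (axiom 5): yes — any two successors of a common world are R-related.
So F validates K, KB; KTB would additionally require R to be reflexive. The strongest is KB.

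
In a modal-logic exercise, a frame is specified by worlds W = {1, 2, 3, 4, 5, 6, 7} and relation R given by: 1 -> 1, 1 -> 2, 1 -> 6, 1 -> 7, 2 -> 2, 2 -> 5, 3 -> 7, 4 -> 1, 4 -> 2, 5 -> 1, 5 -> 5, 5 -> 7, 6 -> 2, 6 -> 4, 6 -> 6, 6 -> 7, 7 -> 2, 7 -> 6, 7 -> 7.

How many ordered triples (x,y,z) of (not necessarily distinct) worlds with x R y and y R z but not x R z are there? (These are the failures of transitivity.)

17

Enumerating: (1,2,5), (1,6,4), (2,5,1), (2,5,7), (3,7,2), (3,7,6), (4,1,6), (4,1,7), (4,2,5), (5,1,2), (5,1,6), (5,7,2), (5,7,6), (6,2,5), (6,4,1), (7,2,5), (7,6,4).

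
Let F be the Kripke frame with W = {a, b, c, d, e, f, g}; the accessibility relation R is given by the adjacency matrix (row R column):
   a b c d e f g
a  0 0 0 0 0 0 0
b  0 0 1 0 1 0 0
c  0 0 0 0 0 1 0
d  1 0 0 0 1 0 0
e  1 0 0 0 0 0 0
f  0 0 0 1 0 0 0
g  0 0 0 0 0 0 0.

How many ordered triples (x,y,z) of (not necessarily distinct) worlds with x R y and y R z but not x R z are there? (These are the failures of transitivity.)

Enumerating: (b,c,f), (b,e,a), (c,f,d), (f,d,a), (f,d,e).

5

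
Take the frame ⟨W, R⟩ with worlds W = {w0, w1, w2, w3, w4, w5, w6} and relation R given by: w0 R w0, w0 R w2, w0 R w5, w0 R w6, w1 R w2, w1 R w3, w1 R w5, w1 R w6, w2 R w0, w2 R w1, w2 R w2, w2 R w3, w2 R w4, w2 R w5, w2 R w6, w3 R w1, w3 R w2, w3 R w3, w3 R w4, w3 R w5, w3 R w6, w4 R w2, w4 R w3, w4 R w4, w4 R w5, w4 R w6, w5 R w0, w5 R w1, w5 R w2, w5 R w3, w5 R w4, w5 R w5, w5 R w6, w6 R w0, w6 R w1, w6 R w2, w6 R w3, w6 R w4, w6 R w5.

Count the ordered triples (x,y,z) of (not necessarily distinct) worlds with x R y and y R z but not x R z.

36

Enumerating: (w0,w2,w1), (w0,w2,w3), (w0,w2,w4), (w0,w5,w1), (w0,w5,w3), (w0,w5,w4), (w0,w6,w1), (w0,w6,w3), (w0,w6,w4), (w1,w2,w0), (w1,w2,w1), (w1,w2,w4), … and 24 more.
Total: 36.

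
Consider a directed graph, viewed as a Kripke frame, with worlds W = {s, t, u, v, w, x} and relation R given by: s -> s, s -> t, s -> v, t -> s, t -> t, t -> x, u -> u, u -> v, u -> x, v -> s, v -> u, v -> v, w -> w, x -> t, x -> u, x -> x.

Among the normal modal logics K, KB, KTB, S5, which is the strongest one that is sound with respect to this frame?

KTB

Symmetric (axiom B): yes — every pair in R has its reverse in R.
Reflexive (axiom T): yes — every world is R-related to itself.
Euclidean (axiom 5): no — s R t and s R v, but not t R v.
So F validates K, KB, KTB; S5 would additionally require R to be Euclidean. The strongest is KTB.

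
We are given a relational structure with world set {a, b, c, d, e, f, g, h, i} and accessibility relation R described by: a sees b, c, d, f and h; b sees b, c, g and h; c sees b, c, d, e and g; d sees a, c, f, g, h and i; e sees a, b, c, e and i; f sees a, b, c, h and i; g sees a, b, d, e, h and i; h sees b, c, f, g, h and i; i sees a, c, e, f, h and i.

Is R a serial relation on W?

Yes

Serial: yes — every world has a successor (e.g. a R b).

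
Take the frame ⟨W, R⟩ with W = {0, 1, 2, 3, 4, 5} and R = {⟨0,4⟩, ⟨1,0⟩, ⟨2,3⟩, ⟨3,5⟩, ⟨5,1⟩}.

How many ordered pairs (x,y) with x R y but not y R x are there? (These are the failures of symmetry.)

Enumerating: (0,4), (1,0), (2,3), (3,5), (5,1).

5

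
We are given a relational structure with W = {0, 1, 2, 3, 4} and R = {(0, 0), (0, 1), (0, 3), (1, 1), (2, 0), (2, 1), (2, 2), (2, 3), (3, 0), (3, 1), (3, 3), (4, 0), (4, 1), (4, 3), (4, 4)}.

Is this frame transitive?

Yes

Transitive: yes — every two-step R-path is closed by a direct edge.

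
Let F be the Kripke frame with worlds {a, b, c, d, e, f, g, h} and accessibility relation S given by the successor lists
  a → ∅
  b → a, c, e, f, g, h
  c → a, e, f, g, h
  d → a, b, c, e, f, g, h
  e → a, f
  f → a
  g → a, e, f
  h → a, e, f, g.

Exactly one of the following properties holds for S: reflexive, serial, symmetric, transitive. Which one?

Reflexive: no — a is not related to itself.
Serial: no — a has no S-successor.
Symmetric: no — b S a but not a S b.
Transitive: yes — every two-step S-path is closed by a direct edge.
Only transitive holds.

transitive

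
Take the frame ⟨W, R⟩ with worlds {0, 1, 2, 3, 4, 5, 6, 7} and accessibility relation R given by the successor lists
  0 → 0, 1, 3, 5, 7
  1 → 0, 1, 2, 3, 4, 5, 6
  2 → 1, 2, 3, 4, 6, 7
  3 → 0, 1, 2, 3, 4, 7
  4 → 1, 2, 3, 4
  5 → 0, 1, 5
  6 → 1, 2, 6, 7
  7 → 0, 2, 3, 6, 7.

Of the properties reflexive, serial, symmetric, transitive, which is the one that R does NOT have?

Reflexive: yes — every world is R-related to itself.
Serial: yes — every world has a successor (e.g. 0 R 0).
Symmetric: yes — every pair in R has its reverse in R.
Transitive: no — 0 R 1 and 1 R 2, but not 0 R 2.
Only transitive fails.

transitive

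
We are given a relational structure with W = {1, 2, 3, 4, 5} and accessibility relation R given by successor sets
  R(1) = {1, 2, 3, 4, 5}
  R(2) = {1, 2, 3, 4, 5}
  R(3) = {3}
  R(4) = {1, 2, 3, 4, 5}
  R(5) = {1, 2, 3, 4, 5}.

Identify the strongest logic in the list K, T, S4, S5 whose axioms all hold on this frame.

Reflexive (axiom T): yes — every world is R-related to itself.
Transitive (axiom 4): yes — every two-step R-path is closed by a direct edge.
Euclidean (axiom 5): no — 1 R 3 and 1 R 2, but not 3 R 2.
So F validates K, T, S4; S5 would additionally require R to be Euclidean. The strongest is S4.

S4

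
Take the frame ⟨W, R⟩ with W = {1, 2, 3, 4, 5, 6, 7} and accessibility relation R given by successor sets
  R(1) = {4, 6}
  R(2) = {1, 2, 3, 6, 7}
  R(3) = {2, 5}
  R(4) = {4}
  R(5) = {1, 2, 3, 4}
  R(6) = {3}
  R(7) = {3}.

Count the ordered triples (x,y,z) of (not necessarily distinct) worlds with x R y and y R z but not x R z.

Enumerating: (1,6,3), (2,1,4), (2,3,5), (3,2,1), (3,2,3), (3,2,6), (3,2,7), (3,5,1), (3,5,3), (3,5,4), (5,1,6), (5,2,6), (5,2,7), (5,3,5), (6,3,2), (6,3,5), (7,3,2), (7,3,5).

18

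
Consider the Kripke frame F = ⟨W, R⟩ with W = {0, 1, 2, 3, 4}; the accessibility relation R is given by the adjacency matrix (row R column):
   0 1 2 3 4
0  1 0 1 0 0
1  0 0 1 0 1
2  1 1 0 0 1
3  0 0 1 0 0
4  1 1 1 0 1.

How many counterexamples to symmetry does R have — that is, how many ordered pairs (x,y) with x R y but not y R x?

2

Enumerating: (3,2), (4,0).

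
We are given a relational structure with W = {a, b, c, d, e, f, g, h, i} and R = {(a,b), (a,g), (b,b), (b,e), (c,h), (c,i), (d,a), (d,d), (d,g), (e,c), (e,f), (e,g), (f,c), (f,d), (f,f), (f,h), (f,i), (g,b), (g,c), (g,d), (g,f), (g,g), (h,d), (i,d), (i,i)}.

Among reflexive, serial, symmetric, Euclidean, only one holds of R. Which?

Reflexive: no — a is not related to itself.
Serial: yes — every world has a successor (e.g. a R b).
Symmetric: no — a R b but not b R a.
Euclidean: no — a R b and a R g, but not b R g.
Only serial holds.

serial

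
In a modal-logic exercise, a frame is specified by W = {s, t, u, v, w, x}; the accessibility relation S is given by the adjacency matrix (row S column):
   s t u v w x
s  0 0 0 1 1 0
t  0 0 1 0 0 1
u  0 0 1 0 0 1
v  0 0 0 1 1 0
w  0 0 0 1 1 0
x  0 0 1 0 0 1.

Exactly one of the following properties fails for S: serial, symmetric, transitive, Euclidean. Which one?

Serial: yes — every world has a successor (e.g. s S v).
Symmetric: no — s S v but not v S s.
Transitive: yes — every two-step S-path is closed by a direct edge.
Euclidean: yes — any two successors of a common world are S-related.
Only symmetric fails.

symmetric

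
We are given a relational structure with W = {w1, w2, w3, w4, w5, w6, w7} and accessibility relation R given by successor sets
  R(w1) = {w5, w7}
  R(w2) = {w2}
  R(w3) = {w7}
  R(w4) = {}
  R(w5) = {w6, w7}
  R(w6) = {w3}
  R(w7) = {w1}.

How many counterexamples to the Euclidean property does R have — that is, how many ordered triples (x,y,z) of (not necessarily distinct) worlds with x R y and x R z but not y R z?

10

Enumerating: (w1,w5,w5), (w1,w7,w5), (w1,w7,w7), (w3,w7,w7), (w5,w6,w6), (w5,w6,w7), (w5,w7,w6), (w5,w7,w7), (w6,w3,w3), (w7,w1,w1).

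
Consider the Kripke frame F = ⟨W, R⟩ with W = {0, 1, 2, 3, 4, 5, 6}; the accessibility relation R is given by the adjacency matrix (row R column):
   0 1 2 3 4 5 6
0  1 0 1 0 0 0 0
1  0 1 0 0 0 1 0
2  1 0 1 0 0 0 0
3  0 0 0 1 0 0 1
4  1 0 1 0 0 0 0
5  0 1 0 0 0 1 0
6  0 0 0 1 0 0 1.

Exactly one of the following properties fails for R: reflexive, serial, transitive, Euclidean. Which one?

reflexive

Reflexive: no — 4 is not related to itself.
Serial: yes — every world has a successor (e.g. 0 R 0).
Transitive: yes — every two-step R-path is closed by a direct edge.
Euclidean: yes — any two successors of a common world are R-related.
Only reflexive fails.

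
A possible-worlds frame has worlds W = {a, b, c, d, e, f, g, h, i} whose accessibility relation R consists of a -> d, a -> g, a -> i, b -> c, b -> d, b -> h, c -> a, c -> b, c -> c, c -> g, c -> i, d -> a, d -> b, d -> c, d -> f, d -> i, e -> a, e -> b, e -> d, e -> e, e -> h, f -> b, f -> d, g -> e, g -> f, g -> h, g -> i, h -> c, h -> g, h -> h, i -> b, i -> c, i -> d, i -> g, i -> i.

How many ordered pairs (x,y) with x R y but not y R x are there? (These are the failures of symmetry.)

15

Enumerating: (a,g), (a,i), (b,h), (c,a), (c,g), (d,c), (e,a), (e,b), (e,d), (e,h), (f,b), (g,e), (g,f), (h,c), (i,b).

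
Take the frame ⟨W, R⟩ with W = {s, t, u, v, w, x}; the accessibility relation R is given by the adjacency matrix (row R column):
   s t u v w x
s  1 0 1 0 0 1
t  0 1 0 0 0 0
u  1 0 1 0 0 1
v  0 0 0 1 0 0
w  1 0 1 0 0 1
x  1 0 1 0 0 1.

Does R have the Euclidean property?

Euclidean: yes — any two successors of a common world are R-related.

Yes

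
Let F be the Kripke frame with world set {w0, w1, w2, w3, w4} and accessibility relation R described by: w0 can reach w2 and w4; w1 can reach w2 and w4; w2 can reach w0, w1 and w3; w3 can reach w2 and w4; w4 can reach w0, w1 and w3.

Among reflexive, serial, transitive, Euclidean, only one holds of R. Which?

serial

Reflexive: no — w0 is not related to itself.
Serial: yes — every world has a successor (e.g. w0 R w2).
Transitive: no — w0 R w2 and w2 R w1, but not w0 R w1.
Euclidean: no — w0 R w2 and w0 R w4, but not w2 R w4.
Only serial holds.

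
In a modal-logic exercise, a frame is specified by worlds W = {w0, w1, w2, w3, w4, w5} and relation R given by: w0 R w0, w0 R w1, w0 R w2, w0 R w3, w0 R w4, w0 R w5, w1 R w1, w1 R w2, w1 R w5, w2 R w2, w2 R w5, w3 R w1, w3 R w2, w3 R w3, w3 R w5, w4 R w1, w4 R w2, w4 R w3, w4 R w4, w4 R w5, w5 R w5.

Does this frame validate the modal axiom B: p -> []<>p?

No

By correspondence theory, B is valid on a frame iff R is symmetric.
Symmetric: no — w0 R w1 but not w1 R w0.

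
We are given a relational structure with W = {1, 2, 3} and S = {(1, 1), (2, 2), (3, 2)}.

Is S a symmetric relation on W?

Symmetric: no — 3 S 2 but not 2 S 3.

No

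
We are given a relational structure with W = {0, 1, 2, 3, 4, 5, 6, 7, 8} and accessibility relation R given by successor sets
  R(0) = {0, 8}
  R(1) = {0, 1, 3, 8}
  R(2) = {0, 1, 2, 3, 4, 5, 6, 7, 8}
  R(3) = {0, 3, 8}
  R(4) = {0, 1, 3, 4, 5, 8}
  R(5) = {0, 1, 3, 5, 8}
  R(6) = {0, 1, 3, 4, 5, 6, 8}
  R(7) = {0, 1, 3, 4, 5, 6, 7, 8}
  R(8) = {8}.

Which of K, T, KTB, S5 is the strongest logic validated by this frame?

Reflexive (axiom T): yes — every world is R-related to itself.
Symmetric (axiom B): no — 0 R 8 but not 8 R 0.
Euclidean (axiom 5): no — 1 R 0 and 1 R 3, but not 0 R 3.
So F validates K, T; KTB would additionally require R to be symmetric. The strongest is T.

T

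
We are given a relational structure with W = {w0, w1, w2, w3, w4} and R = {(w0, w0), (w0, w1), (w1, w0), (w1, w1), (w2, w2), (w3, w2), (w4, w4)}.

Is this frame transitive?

Transitive: yes — every two-step R-path is closed by a direct edge.

Yes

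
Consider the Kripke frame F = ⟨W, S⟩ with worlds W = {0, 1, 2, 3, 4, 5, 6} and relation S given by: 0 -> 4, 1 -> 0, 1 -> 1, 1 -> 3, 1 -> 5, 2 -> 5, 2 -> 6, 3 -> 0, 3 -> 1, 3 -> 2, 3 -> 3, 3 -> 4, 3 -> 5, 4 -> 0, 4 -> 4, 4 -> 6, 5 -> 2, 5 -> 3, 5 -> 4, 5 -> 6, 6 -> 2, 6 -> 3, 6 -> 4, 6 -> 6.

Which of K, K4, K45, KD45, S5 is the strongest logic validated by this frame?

Transitive (axiom 4): no — 0 S 4 and 4 S 6, but not 0 S 6.
Euclidean (axiom 5): no — 1 S 0 and 1 S 3, but not 0 S 3.
Serial (axiom D): yes — every world has a successor (e.g. 0 S 4).
Reflexive (axiom T): no — 0 is not related to itself.
So F validates K; K4 would additionally require S to be transitive. The strongest is K.

K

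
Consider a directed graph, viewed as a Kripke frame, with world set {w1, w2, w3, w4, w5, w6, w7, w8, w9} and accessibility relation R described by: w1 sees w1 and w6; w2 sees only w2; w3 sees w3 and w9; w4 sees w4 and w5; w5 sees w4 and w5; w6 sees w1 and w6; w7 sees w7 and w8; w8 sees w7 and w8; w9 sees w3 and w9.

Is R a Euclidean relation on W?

Yes

Euclidean: yes — any two successors of a common world are R-related.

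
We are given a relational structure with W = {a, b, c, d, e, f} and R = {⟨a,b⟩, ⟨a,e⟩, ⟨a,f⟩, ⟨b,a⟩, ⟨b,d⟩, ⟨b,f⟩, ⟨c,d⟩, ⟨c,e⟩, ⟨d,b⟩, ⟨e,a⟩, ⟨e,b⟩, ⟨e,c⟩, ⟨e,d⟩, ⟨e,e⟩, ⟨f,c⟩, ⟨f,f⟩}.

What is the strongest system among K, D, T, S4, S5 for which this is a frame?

Serial (axiom D): yes — every world has a successor (e.g. a R b).
Reflexive (axiom T): no — a is not related to itself.
Transitive (axiom 4): no — a R b and b R d, but not a R d.
Euclidean (axiom 5): no — a R b and a R e, but not b R e.
So F validates K, D; T would additionally require R to be reflexive. The strongest is D.

D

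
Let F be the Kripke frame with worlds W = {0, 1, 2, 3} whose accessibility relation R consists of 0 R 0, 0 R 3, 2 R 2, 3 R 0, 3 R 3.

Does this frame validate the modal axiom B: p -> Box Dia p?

By correspondence theory, B is valid on a frame iff R is symmetric.
Symmetric: yes — every pair in R has its reverse in R.

Yes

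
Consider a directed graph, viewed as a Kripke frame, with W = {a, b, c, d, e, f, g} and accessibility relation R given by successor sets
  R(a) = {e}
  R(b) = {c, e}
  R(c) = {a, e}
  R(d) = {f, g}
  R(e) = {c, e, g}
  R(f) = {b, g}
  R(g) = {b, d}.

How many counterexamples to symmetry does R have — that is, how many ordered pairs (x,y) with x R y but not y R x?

Enumerating: (a,e), (b,c), (b,e), (c,a), (d,f), (e,g), (f,b), (f,g), (g,b).

9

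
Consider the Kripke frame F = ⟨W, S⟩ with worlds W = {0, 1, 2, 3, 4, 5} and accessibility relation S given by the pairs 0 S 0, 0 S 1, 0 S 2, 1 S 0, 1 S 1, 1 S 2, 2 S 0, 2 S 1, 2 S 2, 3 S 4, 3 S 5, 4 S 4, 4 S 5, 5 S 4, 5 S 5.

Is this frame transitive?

Transitive: yes — every two-step S-path is closed by a direct edge.

Yes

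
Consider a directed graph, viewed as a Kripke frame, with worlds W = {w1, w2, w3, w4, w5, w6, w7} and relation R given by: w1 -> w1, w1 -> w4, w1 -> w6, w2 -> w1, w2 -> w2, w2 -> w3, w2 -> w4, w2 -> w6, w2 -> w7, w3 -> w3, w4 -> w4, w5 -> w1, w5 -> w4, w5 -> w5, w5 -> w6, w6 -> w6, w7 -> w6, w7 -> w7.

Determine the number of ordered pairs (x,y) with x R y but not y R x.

Enumerating: (w1,w4), (w1,w6), (w2,w1), (w2,w3), (w2,w4), (w2,w6), (w2,w7), (w5,w1), (w5,w4), (w5,w6), (w7,w6).

11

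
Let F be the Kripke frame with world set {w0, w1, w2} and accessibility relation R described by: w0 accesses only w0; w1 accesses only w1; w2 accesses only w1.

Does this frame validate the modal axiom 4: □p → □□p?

Yes

Axiom 4 corresponds to the accessibility relation being transitive.
Transitive: yes — every two-step R-path is closed by a direct edge.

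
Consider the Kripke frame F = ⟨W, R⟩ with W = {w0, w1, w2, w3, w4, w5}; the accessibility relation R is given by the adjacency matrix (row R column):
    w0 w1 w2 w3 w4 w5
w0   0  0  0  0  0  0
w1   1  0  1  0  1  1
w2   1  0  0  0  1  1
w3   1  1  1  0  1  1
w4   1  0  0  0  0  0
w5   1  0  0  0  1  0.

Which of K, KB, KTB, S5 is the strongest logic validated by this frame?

Symmetric (axiom B): no — w1 R w0 but not w0 R w1.
Reflexive (axiom T): no — w0 is not related to itself.
Euclidean (axiom 5): no — w1 R w0 and w1 R w2, but not w0 R w2.
So F validates K; KB would additionally require R to be symmetric. The strongest is K.

K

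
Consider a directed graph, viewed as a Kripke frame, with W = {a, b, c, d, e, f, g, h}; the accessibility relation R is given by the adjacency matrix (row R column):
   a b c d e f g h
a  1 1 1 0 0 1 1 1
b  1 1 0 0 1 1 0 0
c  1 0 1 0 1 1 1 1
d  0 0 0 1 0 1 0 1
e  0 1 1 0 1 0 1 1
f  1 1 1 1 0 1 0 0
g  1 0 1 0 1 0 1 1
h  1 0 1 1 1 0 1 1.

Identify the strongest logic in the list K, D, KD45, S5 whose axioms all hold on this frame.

D

Serial (axiom D): yes — every world has a successor (e.g. a R a).
Euclidean (axiom 5): no — a R b and a R c, but not b R c.
Transitive (axiom 4): no — a R b and b R e, but not a R e.
Reflexive (axiom T): yes — every world is R-related to itself.
So F validates K, D; KD45 would additionally require R to be Euclidean and transitive. The strongest is D.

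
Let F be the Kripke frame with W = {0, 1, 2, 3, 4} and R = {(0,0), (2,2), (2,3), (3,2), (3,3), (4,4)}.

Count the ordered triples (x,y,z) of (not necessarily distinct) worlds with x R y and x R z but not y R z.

0

R is Euclidean; there are no such tuples.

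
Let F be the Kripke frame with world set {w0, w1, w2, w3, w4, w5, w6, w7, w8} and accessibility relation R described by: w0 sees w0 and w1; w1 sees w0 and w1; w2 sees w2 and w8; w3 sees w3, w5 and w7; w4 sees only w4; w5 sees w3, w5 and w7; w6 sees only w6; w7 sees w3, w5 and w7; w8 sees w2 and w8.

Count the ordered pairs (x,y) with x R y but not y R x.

R is symmetric; there are no such tuples.

0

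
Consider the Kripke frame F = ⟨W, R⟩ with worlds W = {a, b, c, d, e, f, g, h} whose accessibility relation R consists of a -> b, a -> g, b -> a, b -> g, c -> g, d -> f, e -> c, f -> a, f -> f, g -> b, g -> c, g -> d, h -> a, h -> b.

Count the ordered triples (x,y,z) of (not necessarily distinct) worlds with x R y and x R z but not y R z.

20

Enumerating: (a,b,b), (a,g,g), (b,a,a), (b,g,a), (b,g,g), (c,g,g), (e,c,c), (f,a,a), (f,a,f), (g,b,b), (g,b,c), (g,b,d), … and 8 more.
Total: 20.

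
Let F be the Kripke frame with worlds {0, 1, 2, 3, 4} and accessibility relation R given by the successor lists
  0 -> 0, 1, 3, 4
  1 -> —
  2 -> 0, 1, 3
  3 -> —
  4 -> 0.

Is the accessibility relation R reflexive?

No

Reflexive: no — 1 is not related to itself.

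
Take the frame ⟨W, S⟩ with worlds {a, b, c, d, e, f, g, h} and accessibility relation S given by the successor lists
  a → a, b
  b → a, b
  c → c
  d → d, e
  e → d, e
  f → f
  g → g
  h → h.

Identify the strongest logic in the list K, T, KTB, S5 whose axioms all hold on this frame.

S5

Reflexive (axiom T): yes — every world is S-related to itself.
Symmetric (axiom B): yes — every pair in S has its reverse in S.
Euclidean (axiom 5): yes — any two successors of a common world are S-related.
So F validates K, T, KTB, S5. The strongest is S5.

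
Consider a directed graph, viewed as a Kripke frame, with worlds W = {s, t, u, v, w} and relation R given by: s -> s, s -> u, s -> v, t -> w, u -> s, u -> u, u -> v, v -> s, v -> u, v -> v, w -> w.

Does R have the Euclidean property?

Euclidean: yes — any two successors of a common world are R-related.

Yes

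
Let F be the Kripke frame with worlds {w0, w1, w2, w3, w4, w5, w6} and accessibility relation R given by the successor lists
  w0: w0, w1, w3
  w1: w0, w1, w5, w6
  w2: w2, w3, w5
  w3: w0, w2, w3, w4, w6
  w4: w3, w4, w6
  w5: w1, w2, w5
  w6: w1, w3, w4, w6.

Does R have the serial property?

Serial: yes — every world has a successor (e.g. w0 R w0).

Yes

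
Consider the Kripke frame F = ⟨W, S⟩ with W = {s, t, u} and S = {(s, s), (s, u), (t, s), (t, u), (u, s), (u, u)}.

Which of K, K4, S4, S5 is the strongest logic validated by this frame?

Transitive (axiom 4): yes — every two-step S-path is closed by a direct edge.
Reflexive (axiom T): no — t is not related to itself.
Euclidean (axiom 5): yes — any two successors of a common world are S-related.
So F validates K, K4; S4 would additionally require S to be reflexive. The strongest is K4.

K4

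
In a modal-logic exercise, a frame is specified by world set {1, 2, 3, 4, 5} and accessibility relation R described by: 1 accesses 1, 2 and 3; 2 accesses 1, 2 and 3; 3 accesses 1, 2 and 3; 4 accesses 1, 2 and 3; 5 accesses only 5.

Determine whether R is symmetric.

Symmetric: no — 4 R 1 but not 1 R 4.

No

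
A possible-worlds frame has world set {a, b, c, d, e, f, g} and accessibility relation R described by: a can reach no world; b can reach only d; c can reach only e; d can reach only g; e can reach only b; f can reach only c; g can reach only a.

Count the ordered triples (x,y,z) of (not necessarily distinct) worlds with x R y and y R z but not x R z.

Enumerating: (b,d,g), (c,e,b), (d,g,a), (e,b,d), (f,c,e).

5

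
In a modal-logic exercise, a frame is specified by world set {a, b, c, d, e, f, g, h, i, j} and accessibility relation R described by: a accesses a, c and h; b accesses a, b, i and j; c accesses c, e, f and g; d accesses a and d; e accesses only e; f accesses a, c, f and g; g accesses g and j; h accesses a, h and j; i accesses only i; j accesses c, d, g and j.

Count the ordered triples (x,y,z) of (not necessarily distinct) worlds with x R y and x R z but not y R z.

36

Enumerating: (a,c,a), (a,c,h), (a,h,c), (b,a,b), (b,a,i), (b,a,j), (b,i,a), (b,i,b), (b,i,j), (b,j,a), (b,j,b), (b,j,i), … and 24 more.
Total: 36.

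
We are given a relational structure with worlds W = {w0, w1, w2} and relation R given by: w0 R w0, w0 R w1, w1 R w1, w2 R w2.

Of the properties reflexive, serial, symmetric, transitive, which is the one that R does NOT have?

symmetric

Reflexive: yes — every world is R-related to itself.
Serial: yes — every world has a successor (e.g. w0 R w0).
Symmetric: no — w0 R w1 but not w1 R w0.
Transitive: yes — every two-step R-path is closed by a direct edge.
Only symmetric fails.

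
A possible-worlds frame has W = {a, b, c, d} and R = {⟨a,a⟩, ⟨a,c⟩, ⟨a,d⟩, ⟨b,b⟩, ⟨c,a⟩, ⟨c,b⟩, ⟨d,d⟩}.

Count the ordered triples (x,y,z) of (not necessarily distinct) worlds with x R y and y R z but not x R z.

Enumerating: (a,c,b), (c,a,c), (c,a,d).

3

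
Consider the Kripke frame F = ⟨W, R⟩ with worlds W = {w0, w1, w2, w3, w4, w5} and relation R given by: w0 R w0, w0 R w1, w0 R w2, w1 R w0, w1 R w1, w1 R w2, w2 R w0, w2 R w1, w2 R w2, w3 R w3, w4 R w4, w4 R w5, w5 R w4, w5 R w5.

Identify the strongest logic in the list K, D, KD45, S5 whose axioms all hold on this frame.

Serial (axiom D): yes — every world has a successor (e.g. w0 R w0).
Euclidean (axiom 5): yes — any two successors of a common world are R-related.
Transitive (axiom 4): yes — every two-step R-path is closed by a direct edge.
Reflexive (axiom T): yes — every world is R-related to itself.
So F validates K, D, KD45, S5. The strongest is S5.

S5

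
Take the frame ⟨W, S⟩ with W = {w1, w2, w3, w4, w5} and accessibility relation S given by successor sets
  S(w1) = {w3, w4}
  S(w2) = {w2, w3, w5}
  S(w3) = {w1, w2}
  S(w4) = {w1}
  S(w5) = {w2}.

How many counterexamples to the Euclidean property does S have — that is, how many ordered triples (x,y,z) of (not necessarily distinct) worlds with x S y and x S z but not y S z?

12

Enumerating: (w1,w3,w3), (w1,w3,w4), (w1,w4,w3), (w1,w4,w4), (w2,w3,w3), (w2,w3,w5), (w2,w5,w3), (w2,w5,w5), (w3,w1,w1), (w3,w1,w2), (w3,w2,w1), (w4,w1,w1).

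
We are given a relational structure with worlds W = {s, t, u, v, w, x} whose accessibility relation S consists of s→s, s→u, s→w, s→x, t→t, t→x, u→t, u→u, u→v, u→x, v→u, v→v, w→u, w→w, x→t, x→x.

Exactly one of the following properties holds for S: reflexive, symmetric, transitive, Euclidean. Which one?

reflexive

Reflexive: yes — every world is S-related to itself.
Symmetric: no — s S u but not u S s.
Transitive: no — s S u and u S t, but not s S t.
Euclidean: no — s S u and s S w, but not u S w.
Only reflexive holds.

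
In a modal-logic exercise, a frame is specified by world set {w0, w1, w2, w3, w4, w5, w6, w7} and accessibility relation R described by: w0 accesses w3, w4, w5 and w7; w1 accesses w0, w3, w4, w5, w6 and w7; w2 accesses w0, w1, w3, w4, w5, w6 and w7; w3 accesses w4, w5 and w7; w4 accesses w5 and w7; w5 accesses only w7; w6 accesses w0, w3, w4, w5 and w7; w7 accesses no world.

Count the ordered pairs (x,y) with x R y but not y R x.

28

Enumerating: (w0,w3), (w0,w4), (w0,w5), (w0,w7), (w1,w0), (w1,w3), (w1,w4), (w1,w5), (w1,w6), (w1,w7), (w2,w0), (w2,w1), … and 16 more.
Total: 28.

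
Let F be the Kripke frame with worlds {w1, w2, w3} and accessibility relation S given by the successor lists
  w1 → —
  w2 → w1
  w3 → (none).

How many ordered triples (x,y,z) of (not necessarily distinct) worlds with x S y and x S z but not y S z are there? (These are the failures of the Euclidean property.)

1

Enumerating: (w2,w1,w1).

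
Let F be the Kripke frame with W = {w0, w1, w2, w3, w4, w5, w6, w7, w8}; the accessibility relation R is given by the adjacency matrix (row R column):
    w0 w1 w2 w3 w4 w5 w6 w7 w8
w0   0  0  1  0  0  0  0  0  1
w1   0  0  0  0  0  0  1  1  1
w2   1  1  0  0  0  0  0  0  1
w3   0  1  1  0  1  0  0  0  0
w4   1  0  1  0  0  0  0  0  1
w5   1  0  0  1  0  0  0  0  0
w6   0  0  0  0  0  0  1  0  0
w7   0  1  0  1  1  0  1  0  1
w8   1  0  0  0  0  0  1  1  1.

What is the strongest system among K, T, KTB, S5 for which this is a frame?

K

Reflexive (axiom T): no — w0 is not related to itself.
Symmetric (axiom B): no — w1 R w6 but not w6 R w1.
Euclidean (axiom 5): no — w0 R w8 and w0 R w2, but not w8 R w2.
So F validates K; T would additionally require R to be reflexive. The strongest is K.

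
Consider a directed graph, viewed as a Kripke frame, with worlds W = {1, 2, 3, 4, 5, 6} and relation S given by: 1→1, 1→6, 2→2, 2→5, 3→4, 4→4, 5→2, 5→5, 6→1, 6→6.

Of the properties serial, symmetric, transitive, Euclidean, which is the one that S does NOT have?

Serial: yes — every world has a successor (e.g. 1 S 1).
Symmetric: no — 3 S 4 but not 4 S 3.
Transitive: yes — every two-step S-path is closed by a direct edge.
Euclidean: yes — any two successors of a common world are S-related.
Only symmetric fails.

symmetric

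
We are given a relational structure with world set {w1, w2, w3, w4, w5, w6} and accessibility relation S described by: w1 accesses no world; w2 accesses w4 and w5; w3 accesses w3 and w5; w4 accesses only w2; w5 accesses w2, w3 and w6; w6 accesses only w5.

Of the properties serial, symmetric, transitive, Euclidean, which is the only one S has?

symmetric

Serial: no — w1 has no S-successor.
Symmetric: yes — every pair in S has its reverse in S.
Transitive: no — w2 S w5 and w5 S w3, but not w2 S w3.
Euclidean: no — w2 S w4 and w2 S w5, but not w4 S w5.
Only symmetric holds.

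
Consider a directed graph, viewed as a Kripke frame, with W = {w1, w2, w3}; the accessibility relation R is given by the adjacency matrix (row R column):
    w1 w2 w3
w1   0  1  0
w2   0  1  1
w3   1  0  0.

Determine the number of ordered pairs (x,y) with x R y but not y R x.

3

Enumerating: (w1,w2), (w2,w3), (w3,w1).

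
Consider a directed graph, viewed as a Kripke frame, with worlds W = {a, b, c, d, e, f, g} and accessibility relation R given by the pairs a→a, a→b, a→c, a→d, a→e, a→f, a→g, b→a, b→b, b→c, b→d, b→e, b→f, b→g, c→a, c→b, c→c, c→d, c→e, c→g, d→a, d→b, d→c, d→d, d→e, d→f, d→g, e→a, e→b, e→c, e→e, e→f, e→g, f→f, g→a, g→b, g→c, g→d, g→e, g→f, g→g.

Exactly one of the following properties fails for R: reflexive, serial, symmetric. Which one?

Reflexive: yes — every world is R-related to itself.
Serial: yes — every world has a successor (e.g. a R a).
Symmetric: no — a R f but not f R a.
Only symmetric fails.

symmetric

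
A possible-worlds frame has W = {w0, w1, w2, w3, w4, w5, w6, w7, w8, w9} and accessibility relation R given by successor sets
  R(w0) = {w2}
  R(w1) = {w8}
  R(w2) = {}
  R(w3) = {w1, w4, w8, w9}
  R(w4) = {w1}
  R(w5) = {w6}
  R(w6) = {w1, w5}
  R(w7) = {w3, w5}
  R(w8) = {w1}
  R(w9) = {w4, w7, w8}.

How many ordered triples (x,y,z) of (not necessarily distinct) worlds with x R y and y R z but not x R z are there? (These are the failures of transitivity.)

17

Enumerating: (w1,w8,w1), (w3,w9,w7), (w4,w1,w8), (w5,w6,w1), (w5,w6,w5), (w6,w1,w8), (w6,w5,w6), (w7,w3,w1), (w7,w3,w4), (w7,w3,w8), (w7,w3,w9), (w7,w5,w6), (w8,w1,w8), (w9,w4,w1), (w9,w7,w3), (w9,w7,w5), (w9,w8,w1).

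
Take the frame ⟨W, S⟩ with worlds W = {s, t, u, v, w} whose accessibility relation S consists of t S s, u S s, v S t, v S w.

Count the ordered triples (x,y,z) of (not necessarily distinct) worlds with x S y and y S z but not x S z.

Enumerating: (v,t,s).

1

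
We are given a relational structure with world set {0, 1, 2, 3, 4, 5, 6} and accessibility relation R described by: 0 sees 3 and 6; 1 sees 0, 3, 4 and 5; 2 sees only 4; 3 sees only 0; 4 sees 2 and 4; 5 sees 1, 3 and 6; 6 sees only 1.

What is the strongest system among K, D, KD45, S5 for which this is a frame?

D

Serial (axiom D): yes — every world has a successor (e.g. 0 R 3).
Euclidean (axiom 5): no — 0 R 3 and 0 R 6, but not 3 R 6.
Transitive (axiom 4): no — 0 R 6 and 6 R 1, but not 0 R 1.
Reflexive (axiom T): no — 0 is not related to itself.
So F validates K, D; KD45 would additionally require R to be Euclidean and transitive. The strongest is D.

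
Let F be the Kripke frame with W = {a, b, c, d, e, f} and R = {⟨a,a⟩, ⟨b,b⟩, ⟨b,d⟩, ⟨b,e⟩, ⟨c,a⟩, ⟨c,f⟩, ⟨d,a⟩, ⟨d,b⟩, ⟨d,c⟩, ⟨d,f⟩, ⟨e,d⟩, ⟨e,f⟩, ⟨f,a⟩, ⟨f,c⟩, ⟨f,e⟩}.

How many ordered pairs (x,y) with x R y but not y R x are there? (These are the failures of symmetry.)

7

Enumerating: (b,e), (c,a), (d,a), (d,c), (d,f), (e,d), (f,a).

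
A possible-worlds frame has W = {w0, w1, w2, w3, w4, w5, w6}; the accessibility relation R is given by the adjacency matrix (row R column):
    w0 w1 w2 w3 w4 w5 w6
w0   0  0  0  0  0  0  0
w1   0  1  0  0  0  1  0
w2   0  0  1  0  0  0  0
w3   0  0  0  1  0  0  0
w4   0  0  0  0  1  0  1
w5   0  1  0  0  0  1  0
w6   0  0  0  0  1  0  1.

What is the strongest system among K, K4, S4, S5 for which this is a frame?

K4

Transitive (axiom 4): yes — every two-step R-path is closed by a direct edge.
Reflexive (axiom T): no — w0 is not related to itself.
Euclidean (axiom 5): yes — any two successors of a common world are R-related.
So F validates K, K4; S4 would additionally require R to be reflexive. The strongest is K4.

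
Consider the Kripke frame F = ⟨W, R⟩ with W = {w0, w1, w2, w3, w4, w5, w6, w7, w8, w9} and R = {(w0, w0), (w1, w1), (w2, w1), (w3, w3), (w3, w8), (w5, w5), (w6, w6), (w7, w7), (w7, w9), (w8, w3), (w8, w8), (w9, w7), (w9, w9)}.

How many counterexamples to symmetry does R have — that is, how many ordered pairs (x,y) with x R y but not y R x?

1

Enumerating: (w2,w1).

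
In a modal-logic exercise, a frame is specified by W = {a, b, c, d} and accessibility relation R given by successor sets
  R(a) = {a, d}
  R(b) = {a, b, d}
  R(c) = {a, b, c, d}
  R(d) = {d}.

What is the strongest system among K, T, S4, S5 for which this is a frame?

Reflexive (axiom T): yes — every world is R-related to itself.
Transitive (axiom 4): yes — every two-step R-path is closed by a direct edge.
Euclidean (axiom 5): no — b R d and b R a, but not d R a.
So F validates K, T, S4; S5 would additionally require R to be Euclidean. The strongest is S4.

S4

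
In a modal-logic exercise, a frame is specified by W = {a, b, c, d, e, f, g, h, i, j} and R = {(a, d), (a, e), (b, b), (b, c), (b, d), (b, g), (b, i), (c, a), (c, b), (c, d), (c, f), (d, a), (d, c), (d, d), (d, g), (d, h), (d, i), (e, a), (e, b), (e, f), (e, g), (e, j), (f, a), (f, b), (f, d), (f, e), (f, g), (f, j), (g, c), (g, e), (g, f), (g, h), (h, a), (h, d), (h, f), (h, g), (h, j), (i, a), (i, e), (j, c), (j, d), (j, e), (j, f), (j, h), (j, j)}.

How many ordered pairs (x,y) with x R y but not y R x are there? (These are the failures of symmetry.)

Enumerating: (b,d), (b,g), (b,i), (c,a), (c,f), (d,g), (d,i), (e,b), (f,a), (f,b), (f,d), (g,c), (h,a), (h,f), (i,a), (i,e), (j,c), (j,d).

18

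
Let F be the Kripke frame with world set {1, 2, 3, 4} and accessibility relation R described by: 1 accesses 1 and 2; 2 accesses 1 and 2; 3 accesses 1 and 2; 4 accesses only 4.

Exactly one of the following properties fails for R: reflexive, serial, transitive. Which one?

Reflexive: no — 3 is not related to itself.
Serial: yes — every world has a successor (e.g. 1 R 1).
Transitive: yes — every two-step R-path is closed by a direct edge.
Only reflexive fails.

reflexive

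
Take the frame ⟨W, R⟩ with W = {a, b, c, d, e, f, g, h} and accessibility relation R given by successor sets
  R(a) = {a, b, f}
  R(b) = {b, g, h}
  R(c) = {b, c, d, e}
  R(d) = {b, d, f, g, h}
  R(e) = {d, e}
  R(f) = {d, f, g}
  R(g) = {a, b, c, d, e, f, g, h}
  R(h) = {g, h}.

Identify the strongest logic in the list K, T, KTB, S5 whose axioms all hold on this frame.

T

Reflexive (axiom T): yes — every world is R-related to itself.
Symmetric (axiom B): no — a R b but not b R a.
Euclidean (axiom 5): no — a R b and a R f, but not b R f.
So F validates K, T; KTB would additionally require R to be symmetric. The strongest is T.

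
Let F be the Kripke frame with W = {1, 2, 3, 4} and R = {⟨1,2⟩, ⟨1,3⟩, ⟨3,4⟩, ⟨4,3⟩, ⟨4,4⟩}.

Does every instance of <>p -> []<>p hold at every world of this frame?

The schema 5 characterises exactly the Euclidean frames.
Euclidean: no — 1 R 2 and 1 R 3, but not 2 R 3.

No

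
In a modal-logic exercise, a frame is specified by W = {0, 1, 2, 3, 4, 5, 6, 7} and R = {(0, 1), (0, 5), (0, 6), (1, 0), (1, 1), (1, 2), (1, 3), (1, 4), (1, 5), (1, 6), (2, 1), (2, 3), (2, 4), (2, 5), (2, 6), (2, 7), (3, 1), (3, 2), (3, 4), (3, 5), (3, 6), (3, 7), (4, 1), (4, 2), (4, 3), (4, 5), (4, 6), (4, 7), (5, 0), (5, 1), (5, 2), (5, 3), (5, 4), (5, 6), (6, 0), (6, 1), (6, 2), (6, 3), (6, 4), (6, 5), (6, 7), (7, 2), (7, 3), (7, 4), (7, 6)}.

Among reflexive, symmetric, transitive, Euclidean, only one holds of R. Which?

Reflexive: no — 0 is not related to itself.
Symmetric: yes — every pair in R has its reverse in R.
Transitive: no — 0 R 1 and 1 R 2, but not 0 R 2.
Euclidean: no — 1 R 0 and 1 R 2, but not 0 R 2.
Only symmetric holds.

symmetric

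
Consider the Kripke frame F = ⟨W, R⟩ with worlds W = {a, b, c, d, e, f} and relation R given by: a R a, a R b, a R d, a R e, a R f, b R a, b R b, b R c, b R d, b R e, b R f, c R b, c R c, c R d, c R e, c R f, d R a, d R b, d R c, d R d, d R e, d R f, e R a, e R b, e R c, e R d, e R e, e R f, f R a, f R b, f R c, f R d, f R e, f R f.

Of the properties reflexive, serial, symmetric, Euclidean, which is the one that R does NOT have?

Euclidean

Reflexive: yes — every world is R-related to itself.
Serial: yes — every world has a successor (e.g. a R a).
Symmetric: yes — every pair in R has its reverse in R.
Euclidean: no — b R a and b R c, but not a R c.
Only Euclidean fails.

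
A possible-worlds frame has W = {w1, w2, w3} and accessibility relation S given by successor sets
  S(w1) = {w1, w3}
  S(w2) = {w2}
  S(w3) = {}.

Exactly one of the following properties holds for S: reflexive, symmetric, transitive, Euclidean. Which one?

Reflexive: no — w3 is not related to itself.
Symmetric: no — w1 S w3 but not w3 S w1.
Transitive: yes — every two-step S-path is closed by a direct edge.
Euclidean: no — w1 S w3 and w1 S w1, but not w3 S w1.
Only transitive holds.

transitive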